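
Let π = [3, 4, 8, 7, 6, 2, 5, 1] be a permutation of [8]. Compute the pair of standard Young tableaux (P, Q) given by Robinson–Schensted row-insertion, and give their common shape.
P = [1, 4, 5] / [2, 6] / [3] / [7] / [8];  Q = [1, 2, 3] / [4, 7] / [5] / [6] / [8];  common shape = (3, 2, 1, 1, 1)

Row-insert the values π_1, π_2, … into P one at a time, bumping the leftmost entry strictly greater than the inserted value down to the next row. The recording tableau Q records, in position (i, j), the step at which that cell was added to P.
  Insert 3 (step 1): P = [3];  Q = [1]
  Insert 4 (step 2): P = [3, 4];  Q = [1, 2]
  Insert 8 (step 3): P = [3, 4, 8];  Q = [1, 2, 3]
  Insert 7 (step 4): P = [3, 4, 7] / [8];  Q = [1, 2, 3] / [4]
  Insert 6 (step 5): P = [3, 4, 6] / [7] / [8];  Q = [1, 2, 3] / [4] / [5]
  Insert 2 (step 6): P = [2, 4, 6] / [3] / [7] / [8];  Q = [1, 2, 3] / [4] / [5] / [6]
  Insert 5 (step 7): P = [2, 4, 5] / [3, 6] / [7] / [8];  Q = [1, 2, 3] / [4, 7] / [5] / [6]
  Insert 1 (step 8): P = [1, 4, 5] / [2, 6] / [3] / [7] / [8];  Q = [1, 2, 3] / [4, 7] / [5] / [6] / [8]
Final shape: (3, 2, 1, 1, 1).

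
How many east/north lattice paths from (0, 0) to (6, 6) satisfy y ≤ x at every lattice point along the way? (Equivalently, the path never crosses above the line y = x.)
Number of paths = 132

By the reflection principle (André's argument), the number of monotone paths to (6, 6) with n ≤ m that never go above y = x is C(12, 6) − C(12, 7) = 924 − 792 = 132.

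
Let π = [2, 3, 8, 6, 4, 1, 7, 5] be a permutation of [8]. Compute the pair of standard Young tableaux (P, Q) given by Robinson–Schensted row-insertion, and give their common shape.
P = [1, 3, 4, 5] / [2, 7] / [6] / [8];  Q = [1, 2, 3, 7] / [4, 8] / [5] / [6];  common shape = (4, 2, 1, 1)

Row-insert the values π_1, π_2, … into P one at a time, bumping the leftmost entry strictly greater than the inserted value down to the next row. The recording tableau Q records, in position (i, j), the step at which that cell was added to P.
  Insert 2 (step 1): P = [2];  Q = [1]
  Insert 3 (step 2): P = [2, 3];  Q = [1, 2]
  Insert 8 (step 3): P = [2, 3, 8];  Q = [1, 2, 3]
  Insert 6 (step 4): P = [2, 3, 6] / [8];  Q = [1, 2, 3] / [4]
  Insert 4 (step 5): P = [2, 3, 4] / [6] / [8];  Q = [1, 2, 3] / [4] / [5]
  Insert 1 (step 6): P = [1, 3, 4] / [2] / [6] / [8];  Q = [1, 2, 3] / [4] / [5] / [6]
  Insert 7 (step 7): P = [1, 3, 4, 7] / [2] / [6] / [8];  Q = [1, 2, 3, 7] / [4] / [5] / [6]
  Insert 5 (step 8): P = [1, 3, 4, 5] / [2, 7] / [6] / [8];  Q = [1, 2, 3, 7] / [4, 8] / [5] / [6]
Final shape: (4, 2, 1, 1).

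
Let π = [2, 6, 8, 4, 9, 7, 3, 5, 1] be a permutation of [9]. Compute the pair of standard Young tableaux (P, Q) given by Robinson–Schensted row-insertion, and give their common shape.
P = [1, 3, 5, 9] / [2, 7] / [4, 8] / [6];  Q = [1, 2, 3, 5] / [4, 6] / [7, 8] / [9];  common shape = (4, 2, 2, 1)

Row-insert the values π_1, π_2, … into P one at a time, bumping the leftmost entry strictly greater than the inserted value down to the next row. The recording tableau Q records, in position (i, j), the step at which that cell was added to P.
  Insert 2 (step 1): P = [2];  Q = [1]
  Insert 6 (step 2): P = [2, 6];  Q = [1, 2]
  Insert 8 (step 3): P = [2, 6, 8];  Q = [1, 2, 3]
  Insert 4 (step 4): P = [2, 4, 8] / [6];  Q = [1, 2, 3] / [4]
  Insert 9 (step 5): P = [2, 4, 8, 9] / [6];  Q = [1, 2, 3, 5] / [4]
  Insert 7 (step 6): P = [2, 4, 7, 9] / [6, 8];  Q = [1, 2, 3, 5] / [4, 6]
  Insert 3 (step 7): P = [2, 3, 7, 9] / [4, 8] / [6];  Q = [1, 2, 3, 5] / [4, 6] / [7]
  Insert 5 (step 8): P = [2, 3, 5, 9] / [4, 7] / [6, 8];  Q = [1, 2, 3, 5] / [4, 6] / [7, 8]
  Insert 1 (step 9): P = [1, 3, 5, 9] / [2, 7] / [4, 8] / [6];  Q = [1, 2, 3, 5] / [4, 6] / [7, 8] / [9]
Final shape: (4, 2, 2, 1).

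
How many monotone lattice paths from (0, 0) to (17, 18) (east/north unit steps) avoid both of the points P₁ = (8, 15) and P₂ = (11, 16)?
Number of paths = 4119552678

Inclusion–exclusion. Total paths: C(35, 17) = 4537567650. Through P₁: C(23, 8)·C(12, 9) = 107869080. Through P₂: C(27, 11)·C(8, 6) = 365061060. Since P₁ is strictly southwest of P₂, a monotone path through both must visit P₁ then P₂; paths through both = C(23, 8)·C(4, 3)·C(8, 6) = 54915168. Avoid both = 4537567650 − 107869080 − 365061060 + 54915168 = 4119552678.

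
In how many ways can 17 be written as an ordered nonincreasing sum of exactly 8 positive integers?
p(17, 8 parts) = 29

Partitions of n into exactly k parts are in bijection with partitions of n − k into at most k parts (subtract 1 from each part). So p(17, exactly 8) = p(9, parts ≤ 8). Computing via the recurrence p(m, j) = p(m, j−1) + p(m−j, j) gives 29.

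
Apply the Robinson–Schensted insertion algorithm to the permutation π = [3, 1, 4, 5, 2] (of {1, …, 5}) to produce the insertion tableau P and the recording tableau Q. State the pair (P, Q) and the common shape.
P = [1, 2, 5] / [3, 4];  Q = [1, 3, 4] / [2, 5];  common shape = (3, 2)

Row-insert the values π_1, π_2, … into P one at a time, bumping the leftmost entry strictly greater than the inserted value down to the next row. The recording tableau Q records, in position (i, j), the step at which that cell was added to P.
  Insert 3 (step 1): P = [3];  Q = [1]
  Insert 1 (step 2): P = [1] / [3];  Q = [1] / [2]
  Insert 4 (step 3): P = [1, 4] / [3];  Q = [1, 3] / [2]
  Insert 5 (step 4): P = [1, 4, 5] / [3];  Q = [1, 3, 4] / [2]
  Insert 2 (step 5): P = [1, 2, 5] / [3, 4];  Q = [1, 3, 4] / [2, 5]
Final shape: (3, 2).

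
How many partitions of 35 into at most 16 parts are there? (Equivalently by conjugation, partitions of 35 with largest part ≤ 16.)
p(35, parts ≤ 16) = 13287

Use the recurrence p(n, m) = p(n, m−1) + p(n−m, m): either the largest part is < m (count p(n, m−1)) or the largest part is exactly m (remove one copy of m, count p(n−m, m)). With p(0, ·) = 1 this gives p(35, parts ≤ 16) = 13287. (By conjugating Young diagrams, this also counts partitions of 35 into at most 16 parts.)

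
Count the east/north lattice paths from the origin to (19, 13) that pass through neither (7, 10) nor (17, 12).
Number of paths = 186687659

Inclusion–exclusion. Total paths: C(32, 19) = 347373600. Through P₁: C(17, 7)·C(15, 12) = 8848840. Through P₂: C(29, 17)·C(3, 2) = 155687805. Since P₁ is strictly southwest of P₂, a monotone path through both must visit P₁ then P₂; paths through both = C(17, 7)·C(12, 10)·C(3, 2) = 3850704. Avoid both = 347373600 − 8848840 − 155687805 + 3850704 = 186687659.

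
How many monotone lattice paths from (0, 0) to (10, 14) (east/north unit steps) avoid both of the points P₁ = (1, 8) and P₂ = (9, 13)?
Number of paths = 944537

Inclusion–exclusion. Total paths: C(24, 10) = 1961256. Through P₁: C(9, 1)·C(15, 9) = 45045. Through P₂: C(22, 9)·C(2, 1) = 994840. Since P₁ is strictly southwest of P₂, a monotone path through both must visit P₁ then P₂; paths through both = C(9, 1)·C(13, 8)·C(2, 1) = 23166. Avoid both = 1961256 − 45045 − 994840 + 23166 = 944537.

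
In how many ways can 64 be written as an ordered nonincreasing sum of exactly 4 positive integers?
p(64, 4 parts) = 1906

Partitions of n into exactly k parts are in bijection with partitions of n − k into at most k parts (subtract 1 from each part). So p(64, exactly 4) = p(60, parts ≤ 4). Computing via the recurrence p(m, j) = p(m, j−1) + p(m−j, j) gives 1906.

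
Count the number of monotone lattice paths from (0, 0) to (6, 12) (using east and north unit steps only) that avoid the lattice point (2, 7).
Number of paths = 14028

Total paths from (0, 0) to (6, 12): C(18, 6) = 18564. Paths through (2, 7): (paths (0, 0) → (2, 7)) × (paths (2, 7) → (6, 12)) = C(9, 2) · C(9, 4) = 36 · 126 = 4536. Avoidance count = 18564 − 4536 = 14028.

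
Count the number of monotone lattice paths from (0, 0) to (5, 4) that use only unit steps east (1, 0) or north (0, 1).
Number of paths = 126

A monotone lattice path from (0, 0) to (5, 4) consists of 5 east steps and 4 north steps in some order, so it is determined by which 5 of the 9 steps are east. The count is C(9, 5) = 126.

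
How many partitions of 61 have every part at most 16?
p(61, parts ≤ 16) = 699749

Use the recurrence p(n, m) = p(n, m−1) + p(n−m, m): either the largest part is < m (count p(n, m−1)) or the largest part is exactly m (remove one copy of m, count p(n−m, m)). With p(0, ·) = 1 this gives p(61, parts ≤ 16) = 699749. (By conjugating Young diagrams, this also counts partitions of 61 into at most 16 parts.)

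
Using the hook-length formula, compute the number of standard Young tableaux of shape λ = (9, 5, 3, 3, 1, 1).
# SYT of shape (9, 5, 3, 3, 1, 1) = 1862340480

Hook-length formula: f^λ = n! / Π hook(c), product over all cells c of the Young diagram. For λ = (9, 5, 3, 3, 1, 1), n = 22 boxes. Hook lengths by row (left-to-right, top-to-bottom): [14, 11, 10, 7, 6, 4, 3, 2, 1]; [9, 6, 5, 2, 1]; [6, 3, 2]; [5, 2, 1]; [2]; [1]. Product of hooks = 603542016000. So f^λ = 22! / 603542016000 = 1124000727777607680000 / 603542016000 = 1862340480.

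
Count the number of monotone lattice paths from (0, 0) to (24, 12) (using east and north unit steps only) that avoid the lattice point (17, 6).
Number of paths = 1078452648

Total paths from (0, 0) to (24, 12): C(36, 24) = 1251677700. Paths through (17, 6): (paths (0, 0) → (17, 6)) × (paths (17, 6) → (24, 12)) = C(23, 17) · C(13, 7) = 100947 · 1716 = 173225052. Avoidance count = 1251677700 − 173225052 = 1078452648.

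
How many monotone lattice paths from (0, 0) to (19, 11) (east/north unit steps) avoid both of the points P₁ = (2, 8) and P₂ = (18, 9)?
Number of paths = 40517820

Inclusion–exclusion. Total paths: C(30, 19) = 54627300. Through P₁: C(10, 2)·C(20, 17) = 51300. Through P₂: C(27, 18)·C(3, 1) = 14060475. Since P₁ is strictly southwest of P₂, a monotone path through both must visit P₁ then P₂; paths through both = C(10, 2)·C(17, 16)·C(3, 1) = 2295. Avoid both = 54627300 − 51300 − 14060475 + 2295 = 40517820.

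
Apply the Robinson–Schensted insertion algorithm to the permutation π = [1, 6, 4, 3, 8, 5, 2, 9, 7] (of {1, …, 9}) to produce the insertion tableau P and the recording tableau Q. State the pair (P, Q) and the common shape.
P = [1, 2, 5, 7] / [3, 8, 9] / [4] / [6];  Q = [1, 2, 5, 8] / [3, 6, 9] / [4] / [7];  common shape = (4, 3, 1, 1)

Row-insert the values π_1, π_2, … into P one at a time, bumping the leftmost entry strictly greater than the inserted value down to the next row. The recording tableau Q records, in position (i, j), the step at which that cell was added to P.
  Insert 1 (step 1): P = [1];  Q = [1]
  Insert 6 (step 2): P = [1, 6];  Q = [1, 2]
  Insert 4 (step 3): P = [1, 4] / [6];  Q = [1, 2] / [3]
  Insert 3 (step 4): P = [1, 3] / [4] / [6];  Q = [1, 2] / [3] / [4]
  Insert 8 (step 5): P = [1, 3, 8] / [4] / [6];  Q = [1, 2, 5] / [3] / [4]
  Insert 5 (step 6): P = [1, 3, 5] / [4, 8] / [6];  Q = [1, 2, 5] / [3, 6] / [4]
  Insert 2 (step 7): P = [1, 2, 5] / [3, 8] / [4] / [6];  Q = [1, 2, 5] / [3, 6] / [4] / [7]
  Insert 9 (step 8): P = [1, 2, 5, 9] / [3, 8] / [4] / [6];  Q = [1, 2, 5, 8] / [3, 6] / [4] / [7]
  Insert 7 (step 9): P = [1, 2, 5, 7] / [3, 8, 9] / [4] / [6];  Q = [1, 2, 5, 8] / [3, 6, 9] / [4] / [7]
Final shape: (4, 3, 1, 1).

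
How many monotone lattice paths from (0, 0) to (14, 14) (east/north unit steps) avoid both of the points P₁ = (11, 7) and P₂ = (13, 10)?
Number of paths = 32168590

Inclusion–exclusion. Total paths: C(28, 14) = 40116600. Through P₁: C(18, 11)·C(10, 3) = 3818880. Through P₂: C(23, 13)·C(5, 1) = 5720330. Since P₁ is strictly southwest of P₂, a monotone path through both must visit P₁ then P₂; paths through both = C(18, 11)·C(5, 2)·C(5, 1) = 1591200. Avoid both = 40116600 − 3818880 − 5720330 + 1591200 = 32168590.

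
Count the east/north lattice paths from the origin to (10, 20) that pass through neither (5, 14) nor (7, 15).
Number of paths = 17075919

Inclusion–exclusion. Total paths: C(30, 10) = 30045015. Through P₁: C(19, 5)·C(11, 5) = 5372136. Through P₂: C(22, 7)·C(8, 3) = 9550464. Since P₁ is strictly southwest of P₂, a monotone path through both must visit P₁ then P₂; paths through both = C(19, 5)·C(3, 2)·C(8, 3) = 1953504. Avoid both = 30045015 − 5372136 − 9550464 + 1953504 = 17075919.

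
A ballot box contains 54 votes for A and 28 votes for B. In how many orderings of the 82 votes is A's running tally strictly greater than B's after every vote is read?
Strict-lead orderings = 2141545201251718788240

Total orderings of the 82 votes with 54 for A: C(82, 54) = 6754104096255420793680. By the Bertrand ballot formula (Cycle Lemma / reflection principle), the number of orderings in which A is strictly ahead of B throughout is (p − q)/(p + q) · C(p + q, p) = (54 − 28)/(54 + 28) · 6754104096255420793680 = 2141545201251718788240.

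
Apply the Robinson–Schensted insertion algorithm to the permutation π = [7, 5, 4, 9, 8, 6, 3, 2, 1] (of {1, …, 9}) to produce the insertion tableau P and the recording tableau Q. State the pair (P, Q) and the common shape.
P = [1, 6] / [2, 8] / [3, 9] / [4] / [5] / [7];  Q = [1, 4] / [2, 5] / [3, 6] / [7] / [8] / [9];  common shape = (2, 2, 2, 1, 1, 1)

Row-insert the values π_1, π_2, … into P one at a time, bumping the leftmost entry strictly greater than the inserted value down to the next row. The recording tableau Q records, in position (i, j), the step at which that cell was added to P.
  Insert 7 (step 1): P = [7];  Q = [1]
  Insert 5 (step 2): P = [5] / [7];  Q = [1] / [2]
  Insert 4 (step 3): P = [4] / [5] / [7];  Q = [1] / [2] / [3]
  Insert 9 (step 4): P = [4, 9] / [5] / [7];  Q = [1, 4] / [2] / [3]
  Insert 8 (step 5): P = [4, 8] / [5, 9] / [7];  Q = [1, 4] / [2, 5] / [3]
  Insert 6 (step 6): P = [4, 6] / [5, 8] / [7, 9];  Q = [1, 4] / [2, 5] / [3, 6]
  Insert 3 (step 7): P = [3, 6] / [4, 8] / [5, 9] / [7];  Q = [1, 4] / [2, 5] / [3, 6] / [7]
  Insert 2 (step 8): P = [2, 6] / [3, 8] / [4, 9] / [5] / [7];  Q = [1, 4] / [2, 5] / [3, 6] / [7] / [8]
  Insert 1 (step 9): P = [1, 6] / [2, 8] / [3, 9] / [4] / [5] / [7];  Q = [1, 4] / [2, 5] / [3, 6] / [7] / [8] / [9]
Final shape: (2, 2, 2, 1, 1, 1).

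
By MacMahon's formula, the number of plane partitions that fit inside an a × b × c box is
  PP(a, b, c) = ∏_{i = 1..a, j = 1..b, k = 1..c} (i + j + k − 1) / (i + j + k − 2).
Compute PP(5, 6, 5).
PP(5, 6, 5) = 3184461423

Evaluate the triple product over i = 1..5, j = 1..6, k = 1..5. The factors are (2/1) · (3/2) · (4/3) · (5/4) · (6/5) · (3/2) · (4/3) · (5/4) · … (150 factors total). The numerators and denominators telescope so the product is an integer; carrying out the multiplication exactly gives PP(5, 6, 5) = 3184461423.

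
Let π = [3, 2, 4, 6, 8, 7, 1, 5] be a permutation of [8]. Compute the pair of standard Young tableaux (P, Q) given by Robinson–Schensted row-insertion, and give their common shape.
P = [1, 4, 5, 7] / [2, 6] / [3, 8];  Q = [1, 3, 4, 5] / [2, 6] / [7, 8];  common shape = (4, 2, 2)

Row-insert the values π_1, π_2, … into P one at a time, bumping the leftmost entry strictly greater than the inserted value down to the next row. The recording tableau Q records, in position (i, j), the step at which that cell was added to P.
  Insert 3 (step 1): P = [3];  Q = [1]
  Insert 2 (step 2): P = [2] / [3];  Q = [1] / [2]
  Insert 4 (step 3): P = [2, 4] / [3];  Q = [1, 3] / [2]
  Insert 6 (step 4): P = [2, 4, 6] / [3];  Q = [1, 3, 4] / [2]
  Insert 8 (step 5): P = [2, 4, 6, 8] / [3];  Q = [1, 3, 4, 5] / [2]
  Insert 7 (step 6): P = [2, 4, 6, 7] / [3, 8];  Q = [1, 3, 4, 5] / [2, 6]
  Insert 1 (step 7): P = [1, 4, 6, 7] / [2, 8] / [3];  Q = [1, 3, 4, 5] / [2, 6] / [7]
  Insert 5 (step 8): P = [1, 4, 5, 7] / [2, 6] / [3, 8];  Q = [1, 3, 4, 5] / [2, 6] / [7, 8]
Final shape: (4, 2, 2).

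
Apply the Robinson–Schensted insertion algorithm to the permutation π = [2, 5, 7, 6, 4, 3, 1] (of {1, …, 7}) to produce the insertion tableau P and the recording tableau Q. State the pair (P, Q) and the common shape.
P = [1, 3, 6] / [2] / [4] / [5] / [7];  Q = [1, 2, 3] / [4] / [5] / [6] / [7];  common shape = (3, 1, 1, 1, 1)

Row-insert the values π_1, π_2, … into P one at a time, bumping the leftmost entry strictly greater than the inserted value down to the next row. The recording tableau Q records, in position (i, j), the step at which that cell was added to P.
  Insert 2 (step 1): P = [2];  Q = [1]
  Insert 5 (step 2): P = [2, 5];  Q = [1, 2]
  Insert 7 (step 3): P = [2, 5, 7];  Q = [1, 2, 3]
  Insert 6 (step 4): P = [2, 5, 6] / [7];  Q = [1, 2, 3] / [4]
  Insert 4 (step 5): P = [2, 4, 6] / [5] / [7];  Q = [1, 2, 3] / [4] / [5]
  Insert 3 (step 6): P = [2, 3, 6] / [4] / [5] / [7];  Q = [1, 2, 3] / [4] / [5] / [6]
  Insert 1 (step 7): P = [1, 3, 6] / [2] / [4] / [5] / [7];  Q = [1, 2, 3] / [4] / [5] / [6] / [7]
Final shape: (3, 1, 1, 1, 1).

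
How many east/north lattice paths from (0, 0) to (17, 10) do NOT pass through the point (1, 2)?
Number of paths = 6229872

Total paths from (0, 0) to (17, 10): C(27, 17) = 8436285. Paths through (1, 2): (paths (0, 0) → (1, 2)) × (paths (1, 2) → (17, 10)) = C(3, 1) · C(24, 16) = 3 · 735471 = 2206413. Avoidance count = 8436285 − 2206413 = 6229872.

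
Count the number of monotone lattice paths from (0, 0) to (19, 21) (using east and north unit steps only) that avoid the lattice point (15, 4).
Number of paths = 131259210540

Total paths from (0, 0) to (19, 21): C(40, 19) = 131282408400. Paths through (15, 4): (paths (0, 0) → (15, 4)) × (paths (15, 4) → (19, 21)) = C(19, 15) · C(21, 4) = 3876 · 5985 = 23197860. Avoidance count = 131282408400 − 23197860 = 131259210540.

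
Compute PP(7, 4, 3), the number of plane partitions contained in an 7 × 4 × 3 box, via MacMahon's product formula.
PP(7, 4, 3) = 1557270

Evaluate the triple product over i = 1..7, j = 1..4, k = 1..3. The factors are (2/1) · (3/2) · (4/3) · (3/2) · (4/3) · (5/4) · (4/3) · (5/4) · … (84 factors total). The numerators and denominators telescope so the product is an integer; carrying out the multiplication exactly gives PP(7, 4, 3) = 1557270.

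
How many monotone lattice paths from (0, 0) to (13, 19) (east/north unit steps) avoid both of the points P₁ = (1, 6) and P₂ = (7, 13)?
Number of paths = 250442108

Inclusion–exclusion. Total paths: C(32, 13) = 347373600. Through P₁: C(7, 1)·C(25, 12) = 36402100. Through P₂: C(20, 7)·C(12, 6) = 71628480. Since P₁ is strictly southwest of P₂, a monotone path through both must visit P₁ then P₂; paths through both = C(7, 1)·C(13, 6)·C(12, 6) = 11099088. Avoid both = 347373600 − 36402100 − 71628480 + 11099088 = 250442108.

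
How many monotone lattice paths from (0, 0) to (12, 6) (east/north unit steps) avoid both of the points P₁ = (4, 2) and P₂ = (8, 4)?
Number of paths = 7089

Inclusion–exclusion. Total paths: C(18, 12) = 18564. Through P₁: C(6, 4)·C(12, 8) = 7425. Through P₂: C(12, 8)·C(6, 4) = 7425. Since P₁ is strictly southwest of P₂, a monotone path through both must visit P₁ then P₂; paths through both = C(6, 4)·C(6, 4)·C(6, 4) = 3375. Avoid both = 18564 − 7425 − 7425 + 3375 = 7089.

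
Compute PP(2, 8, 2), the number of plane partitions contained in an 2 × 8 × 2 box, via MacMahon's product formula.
PP(2, 8, 2) = 825

Evaluate the triple product over i = 1..2, j = 1..8, k = 1..2. The factors are (2/1) · (3/2) · (3/2) · (4/3) · (4/3) · (5/4) · (5/4) · (6/5) · … (32 factors total). The numerators and denominators telescope so the product is an integer; carrying out the multiplication exactly gives PP(2, 8, 2) = 825.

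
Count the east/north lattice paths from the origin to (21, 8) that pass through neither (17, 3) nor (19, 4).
Number of paths = 4066980

Inclusion–exclusion. Total paths: C(29, 21) = 4292145. Through P₁: C(20, 17)·C(9, 4) = 143640. Through P₂: C(23, 19)·C(6, 2) = 132825. Since P₁ is strictly southwest of P₂, a monotone path through both must visit P₁ then P₂; paths through both = C(20, 17)·C(3, 2)·C(6, 2) = 51300. Avoid both = 4292145 − 143640 − 132825 + 51300 = 4066980.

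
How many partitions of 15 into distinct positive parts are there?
q(15) = 27

List partitions of 15 into distinct parts: 15, 14+1, 13+2, 12+3, 12+2+1, 11+4, 11+3+1, 10+5, 10+4+1, 10+3+2, 9+6, 9+5+1, 9+4+2, 9+3+2+1, 8+7, 8+6+1, 8+5+2, 8+4+3, 8+4+2+1, 7+6+2, 7+5+3, 7+5+2+1, 7+4+3+1, 6+5+4, 6+5+3+1, 6+4+3+2, 5+4+3+2+1. There are q(15) = 27. (Euler: this equals the number of odd-part partitions of 15.)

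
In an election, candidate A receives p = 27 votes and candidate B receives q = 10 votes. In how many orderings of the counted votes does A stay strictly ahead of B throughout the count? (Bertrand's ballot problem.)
Strict-lead orderings = 160043576

Total orderings of the 37 votes with 27 for A: C(37, 27) = 348330136. By the Bertrand ballot formula (Cycle Lemma / reflection principle), the number of orderings in which A is strictly ahead of B throughout is (p − q)/(p + q) · C(p + q, p) = (27 − 10)/(27 + 10) · 348330136 = 160043576.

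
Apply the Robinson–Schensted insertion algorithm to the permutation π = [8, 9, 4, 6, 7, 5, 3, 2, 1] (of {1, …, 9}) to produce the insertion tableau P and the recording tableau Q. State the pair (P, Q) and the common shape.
P = [1, 5, 7] / [2, 9] / [3] / [4] / [6] / [8];  Q = [1, 2, 5] / [3, 4] / [6] / [7] / [8] / [9];  common shape = (3, 2, 1, 1, 1, 1)

Row-insert the values π_1, π_2, … into P one at a time, bumping the leftmost entry strictly greater than the inserted value down to the next row. The recording tableau Q records, in position (i, j), the step at which that cell was added to P.
  Insert 8 (step 1): P = [8];  Q = [1]
  Insert 9 (step 2): P = [8, 9];  Q = [1, 2]
  Insert 4 (step 3): P = [4, 9] / [8];  Q = [1, 2] / [3]
  Insert 6 (step 4): P = [4, 6] / [8, 9];  Q = [1, 2] / [3, 4]
  Insert 7 (step 5): P = [4, 6, 7] / [8, 9];  Q = [1, 2, 5] / [3, 4]
  Insert 5 (step 6): P = [4, 5, 7] / [6, 9] / [8];  Q = [1, 2, 5] / [3, 4] / [6]
  Insert 3 (step 7): P = [3, 5, 7] / [4, 9] / [6] / [8];  Q = [1, 2, 5] / [3, 4] / [6] / [7]
  Insert 2 (step 8): P = [2, 5, 7] / [3, 9] / [4] / [6] / [8];  Q = [1, 2, 5] / [3, 4] / [6] / [7] / [8]
  Insert 1 (step 9): P = [1, 5, 7] / [2, 9] / [3] / [4] / [6] / [8];  Q = [1, 2, 5] / [3, 4] / [6] / [7] / [8] / [9]
Final shape: (3, 2, 1, 1, 1, 1).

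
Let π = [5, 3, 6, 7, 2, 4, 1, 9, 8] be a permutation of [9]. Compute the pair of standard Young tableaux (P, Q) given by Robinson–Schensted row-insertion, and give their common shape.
P = [1, 4, 7, 8] / [2, 6, 9] / [3] / [5];  Q = [1, 3, 4, 8] / [2, 6, 9] / [5] / [7];  common shape = (4, 3, 1, 1)

Row-insert the values π_1, π_2, … into P one at a time, bumping the leftmost entry strictly greater than the inserted value down to the next row. The recording tableau Q records, in position (i, j), the step at which that cell was added to P.
  Insert 5 (step 1): P = [5];  Q = [1]
  Insert 3 (step 2): P = [3] / [5];  Q = [1] / [2]
  Insert 6 (step 3): P = [3, 6] / [5];  Q = [1, 3] / [2]
  Insert 7 (step 4): P = [3, 6, 7] / [5];  Q = [1, 3, 4] / [2]
  Insert 2 (step 5): P = [2, 6, 7] / [3] / [5];  Q = [1, 3, 4] / [2] / [5]
  Insert 4 (step 6): P = [2, 4, 7] / [3, 6] / [5];  Q = [1, 3, 4] / [2, 6] / [5]
  Insert 1 (step 7): P = [1, 4, 7] / [2, 6] / [3] / [5];  Q = [1, 3, 4] / [2, 6] / [5] / [7]
  Insert 9 (step 8): P = [1, 4, 7, 9] / [2, 6] / [3] / [5];  Q = [1, 3, 4, 8] / [2, 6] / [5] / [7]
  Insert 8 (step 9): P = [1, 4, 7, 8] / [2, 6, 9] / [3] / [5];  Q = [1, 3, 4, 8] / [2, 6, 9] / [5] / [7]
Final shape: (4, 3, 1, 1).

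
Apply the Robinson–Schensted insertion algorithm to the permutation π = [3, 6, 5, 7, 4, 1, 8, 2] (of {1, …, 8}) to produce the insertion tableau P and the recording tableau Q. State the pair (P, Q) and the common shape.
P = [1, 2, 7, 8] / [3, 4] / [5] / [6];  Q = [1, 2, 4, 7] / [3, 8] / [5] / [6];  common shape = (4, 2, 1, 1)

Row-insert the values π_1, π_2, … into P one at a time, bumping the leftmost entry strictly greater than the inserted value down to the next row. The recording tableau Q records, in position (i, j), the step at which that cell was added to P.
  Insert 3 (step 1): P = [3];  Q = [1]
  Insert 6 (step 2): P = [3, 6];  Q = [1, 2]
  Insert 5 (step 3): P = [3, 5] / [6];  Q = [1, 2] / [3]
  Insert 7 (step 4): P = [3, 5, 7] / [6];  Q = [1, 2, 4] / [3]
  Insert 4 (step 5): P = [3, 4, 7] / [5] / [6];  Q = [1, 2, 4] / [3] / [5]
  Insert 1 (step 6): P = [1, 4, 7] / [3] / [5] / [6];  Q = [1, 2, 4] / [3] / [5] / [6]
  Insert 8 (step 7): P = [1, 4, 7, 8] / [3] / [5] / [6];  Q = [1, 2, 4, 7] / [3] / [5] / [6]
  Insert 2 (step 8): P = [1, 2, 7, 8] / [3, 4] / [5] / [6];  Q = [1, 2, 4, 7] / [3, 8] / [5] / [6]
Final shape: (4, 2, 1, 1).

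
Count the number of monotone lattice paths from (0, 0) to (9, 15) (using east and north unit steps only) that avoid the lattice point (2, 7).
Number of paths = 1075844

Total paths from (0, 0) to (9, 15): C(24, 9) = 1307504. Paths through (2, 7): (paths (0, 0) → (2, 7)) × (paths (2, 7) → (9, 15)) = C(9, 2) · C(15, 7) = 36 · 6435 = 231660. Avoidance count = 1307504 − 231660 = 1075844.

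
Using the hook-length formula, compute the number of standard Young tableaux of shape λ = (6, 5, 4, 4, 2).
# SYT of shape (6, 5, 4, 4, 2) = 279351072

Hook-length formula: f^λ = n! / Π hook(c), product over all cells c of the Young diagram. For λ = (6, 5, 4, 4, 2), n = 21 boxes. Hook lengths by row (left-to-right, top-to-bottom): [10, 9, 7, 6, 3, 1]; [8, 7, 5, 4, 1]; [6, 5, 3, 2]; [5, 4, 2, 1]; [2, 1]. Product of hooks = 182891520000. So f^λ = 21! / 182891520000 = 51090942171709440000 / 182891520000 = 279351072.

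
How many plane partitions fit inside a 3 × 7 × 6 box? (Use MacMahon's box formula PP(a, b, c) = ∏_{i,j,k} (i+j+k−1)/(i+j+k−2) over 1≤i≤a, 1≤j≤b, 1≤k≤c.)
PP(3, 7, 6) = 131589315

Evaluate the triple product over i = 1..3, j = 1..7, k = 1..6. The factors are (2/1) · (3/2) · (4/3) · (5/4) · (6/5) · (7/6) · (3/2) · (4/3) · … (126 factors total). The numerators and denominators telescope so the product is an integer; carrying out the multiplication exactly gives PP(3, 7, 6) = 131589315.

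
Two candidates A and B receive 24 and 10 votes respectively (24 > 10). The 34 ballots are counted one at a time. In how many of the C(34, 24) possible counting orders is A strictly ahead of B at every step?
Strict-lead orderings = 53993940

Total orderings of the 34 votes with 24 for A: C(34, 24) = 131128140. By the Bertrand ballot formula (Cycle Lemma / reflection principle), the number of orderings in which A is strictly ahead of B throughout is (p − q)/(p + q) · C(p + q, p) = (24 − 10)/(24 + 10) · 131128140 = 53993940.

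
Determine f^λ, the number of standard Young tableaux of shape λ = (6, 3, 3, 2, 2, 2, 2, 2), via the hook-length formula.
# SYT of shape (6, 3, 3, 2, 2, 2, 2, 2) = 287260050

Hook-length formula: f^λ = n! / Π hook(c), product over all cells c of the Young diagram. For λ = (6, 3, 3, 2, 2, 2, 2, 2), n = 22 boxes. Hook lengths by row (left-to-right, top-to-bottom): [13, 12, 6, 3, 2, 1]; [9, 8, 2]; [8, 7, 1]; [6, 5]; [5, 4]; [4, 3]; [3, 2]; [2, 1]. Product of hooks = 3912833433600. So f^λ = 22! / 3912833433600 = 1124000727777607680000 / 3912833433600 = 287260050.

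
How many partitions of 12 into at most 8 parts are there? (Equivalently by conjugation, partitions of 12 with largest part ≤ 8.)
p(12, parts ≤ 8) = 70

Partitions of 12 with all parts ≤ 8: 8+4, 8+3+1, 8+2+2, 8+2+1+1, 8+1+1+1+1, 7+5, 7+4+1, 7+3+2, 7+3+1+1, 7+2+2+1, 7+2+1+1+1, 7+1+1+1+1+1, 6+6, 6+5+1, 6+4+2, 6+4+1+1, 6+3+3, 6+3+2+1, 6+3+1+1+1, 6+2+2+2, 6+2+2+1+1, 6+2+1+1+1+1, 6+1+1+1+1+1+1, 5+5+2, 5+5+1+1, 5+4+3, 5+4+2+1, 5+4+1+1+1, 5+3+3+1, 5+3+2+2, … (70 total). Count = 70.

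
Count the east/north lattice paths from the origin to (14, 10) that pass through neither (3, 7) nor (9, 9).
Number of paths = 1646016

Inclusion–exclusion. Total paths: C(24, 14) = 1961256. Through P₁: C(10, 3)·C(14, 11) = 43680. Through P₂: C(18, 9)·C(6, 5) = 291720. Since P₁ is strictly southwest of P₂, a monotone path through both must visit P₁ then P₂; paths through both = C(10, 3)·C(8, 6)·C(6, 5) = 20160. Avoid both = 1961256 − 43680 − 291720 + 20160 = 1646016.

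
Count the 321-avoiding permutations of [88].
C_88 = 64633260585762914370496637486146181462681535261000

These 321-avoiding permutations are counted by the Catalan number C_n = (1/(n + 1)) · C(2n, n). For n = 88: C_88 = (1/89) · C(176, 88) = 5752360192132899378974200736267010150178656638229000/89 = 64633260585762914370496637486146181462681535261000.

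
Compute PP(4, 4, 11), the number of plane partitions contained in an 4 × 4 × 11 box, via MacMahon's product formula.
PP(4, 4, 11) = 6892441920

Evaluate the triple product over i = 1..4, j = 1..4, k = 1..11. The factors are (2/1) · (3/2) · (4/3) · (5/4) · (6/5) · (7/6) · (8/7) · (9/8) · … (176 factors total). The numerators and denominators telescope so the product is an integer; carrying out the multiplication exactly gives PP(4, 4, 11) = 6892441920.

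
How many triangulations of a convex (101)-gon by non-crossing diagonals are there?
C_99 = 227508830794229349661819540395688853956041682601541047340

These polygon triangulations are counted by the Catalan number C_n = (1/(n + 1)) · C(2n, n). For n = 99: C_99 = (1/100) · C(198, 99) = 22750883079422934966181954039568885395604168260154104734000/100 = 227508830794229349661819540395688853956041682601541047340.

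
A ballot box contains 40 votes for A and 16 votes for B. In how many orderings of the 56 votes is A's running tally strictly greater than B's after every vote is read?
Strict-lead orderings = 17849550788685

Total orderings of the 56 votes with 40 for A: C(56, 40) = 41648951840265. By the Bertrand ballot formula (Cycle Lemma / reflection principle), the number of orderings in which A is strictly ahead of B throughout is (p − q)/(p + q) · C(p + q, p) = (40 − 16)/(40 + 16) · 41648951840265 = 17849550788685.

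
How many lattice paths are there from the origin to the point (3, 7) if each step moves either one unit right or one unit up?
Number of paths = 120

A monotone lattice path from (0, 0) to (3, 7) consists of 3 east steps and 7 north steps in some order, so it is determined by which 3 of the 10 steps are east. The count is C(10, 3) = 120.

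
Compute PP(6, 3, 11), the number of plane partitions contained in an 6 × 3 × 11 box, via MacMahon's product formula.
PP(6, 3, 11) = 31803696288

Evaluate the triple product over i = 1..6, j = 1..3, k = 1..11. The factors are (2/1) · (3/2) · (4/3) · (5/4) · (6/5) · (7/6) · (8/7) · (9/8) · … (198 factors total). The numerators and denominators telescope so the product is an integer; carrying out the multiplication exactly gives PP(6, 3, 11) = 31803696288.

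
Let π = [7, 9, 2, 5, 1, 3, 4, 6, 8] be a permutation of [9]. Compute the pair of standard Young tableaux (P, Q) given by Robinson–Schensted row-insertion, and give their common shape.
P = [1, 3, 4, 6, 8] / [2, 5] / [7, 9];  Q = [1, 2, 7, 8, 9] / [3, 4] / [5, 6];  common shape = (5, 2, 2)

Row-insert the values π_1, π_2, … into P one at a time, bumping the leftmost entry strictly greater than the inserted value down to the next row. The recording tableau Q records, in position (i, j), the step at which that cell was added to P.
  Insert 7 (step 1): P = [7];  Q = [1]
  Insert 9 (step 2): P = [7, 9];  Q = [1, 2]
  Insert 2 (step 3): P = [2, 9] / [7];  Q = [1, 2] / [3]
  Insert 5 (step 4): P = [2, 5] / [7, 9];  Q = [1, 2] / [3, 4]
  Insert 1 (step 5): P = [1, 5] / [2, 9] / [7];  Q = [1, 2] / [3, 4] / [5]
  Insert 3 (step 6): P = [1, 3] / [2, 5] / [7, 9];  Q = [1, 2] / [3, 4] / [5, 6]
  Insert 4 (step 7): P = [1, 3, 4] / [2, 5] / [7, 9];  Q = [1, 2, 7] / [3, 4] / [5, 6]
  Insert 6 (step 8): P = [1, 3, 4, 6] / [2, 5] / [7, 9];  Q = [1, 2, 7, 8] / [3, 4] / [5, 6]
  Insert 8 (step 9): P = [1, 3, 4, 6, 8] / [2, 5] / [7, 9];  Q = [1, 2, 7, 8, 9] / [3, 4] / [5, 6]
Final shape: (5, 2, 2).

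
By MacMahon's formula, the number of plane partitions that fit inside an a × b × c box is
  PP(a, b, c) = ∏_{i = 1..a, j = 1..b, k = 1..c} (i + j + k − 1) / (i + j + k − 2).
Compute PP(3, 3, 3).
PP(3, 3, 3) = 980

Evaluate the triple product over i = 1..3, j = 1..3, k = 1..3. The factors are (2/1) · (3/2) · (4/3) · (3/2) · (4/3) · (5/4) · (4/3) · (5/4) · … (27 factors total). The numerators and denominators telescope so the product is an integer; carrying out the multiplication exactly gives PP(3, 3, 3) = 980.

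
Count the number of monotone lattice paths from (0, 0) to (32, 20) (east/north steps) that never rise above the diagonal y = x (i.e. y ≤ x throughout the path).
Number of paths = 49634247352235

By the reflection principle (André's argument), the number of monotone paths to (32, 20) with n ≤ m that never go above y = x is C(52, 32) − C(52, 33) = 125994627894135 − 76360380541900 = 49634247352235.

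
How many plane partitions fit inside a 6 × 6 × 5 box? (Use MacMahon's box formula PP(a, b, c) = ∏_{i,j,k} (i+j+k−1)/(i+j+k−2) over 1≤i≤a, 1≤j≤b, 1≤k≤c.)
PP(6, 6, 5) = 55197331332

Evaluate the triple product over i = 1..6, j = 1..6, k = 1..5. The factors are (2/1) · (3/2) · (4/3) · (5/4) · (6/5) · (3/2) · (4/3) · (5/4) · … (180 factors total). The numerators and denominators telescope so the product is an integer; carrying out the multiplication exactly gives PP(6, 6, 5) = 55197331332.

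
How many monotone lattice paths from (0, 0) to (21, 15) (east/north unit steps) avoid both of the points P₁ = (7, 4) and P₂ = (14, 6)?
Number of paths = 3789453360

Inclusion–exclusion. Total paths: C(36, 21) = 5567902560. Through P₁: C(11, 7)·C(25, 14) = 1470942000. Through P₂: C(20, 14)·C(16, 7) = 443414400. Since P₁ is strictly southwest of P₂, a monotone path through both must visit P₁ then P₂; paths through both = C(11, 7)·C(9, 7)·C(16, 7) = 135907200. Avoid both = 5567902560 − 1470942000 − 443414400 + 135907200 = 3789453360.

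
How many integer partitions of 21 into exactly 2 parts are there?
p(21, 2 parts) = 10

Partitions of n into exactly k parts are in bijection with partitions of n − k into at most k parts (subtract 1 from each part). So p(21, exactly 2) = p(19, parts ≤ 2). Computing via the recurrence p(m, j) = p(m, j−1) + p(m−j, j) gives 10.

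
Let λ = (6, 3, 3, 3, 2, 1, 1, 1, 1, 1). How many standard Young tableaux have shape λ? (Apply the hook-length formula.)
# SYT of shape (6, 3, 3, 3, 2, 1, 1, 1, 1, 1) = 662165504

Hook-length formula: f^λ = n! / Π hook(c), product over all cells c of the Young diagram. For λ = (6, 3, 3, 3, 2, 1, 1, 1, 1, 1), n = 22 boxes. Hook lengths by row (left-to-right, top-to-bottom): [15, 9, 7, 3, 2, 1]; [11, 5, 3]; [10, 4, 2]; [9, 3, 1]; [7, 1]; [5]; [4]; [3]; [2]; [1]. Product of hooks = 1697461920000. So f^λ = 22! / 1697461920000 = 1124000727777607680000 / 1697461920000 = 662165504.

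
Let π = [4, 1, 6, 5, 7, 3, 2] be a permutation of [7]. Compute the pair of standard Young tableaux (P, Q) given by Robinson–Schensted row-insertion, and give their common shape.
P = [1, 2, 7] / [3, 5] / [4] / [6];  Q = [1, 3, 5] / [2, 4] / [6] / [7];  common shape = (3, 2, 1, 1)

Row-insert the values π_1, π_2, … into P one at a time, bumping the leftmost entry strictly greater than the inserted value down to the next row. The recording tableau Q records, in position (i, j), the step at which that cell was added to P.
  Insert 4 (step 1): P = [4];  Q = [1]
  Insert 1 (step 2): P = [1] / [4];  Q = [1] / [2]
  Insert 6 (step 3): P = [1, 6] / [4];  Q = [1, 3] / [2]
  Insert 5 (step 4): P = [1, 5] / [4, 6];  Q = [1, 3] / [2, 4]
  Insert 7 (step 5): P = [1, 5, 7] / [4, 6];  Q = [1, 3, 5] / [2, 4]
  Insert 3 (step 6): P = [1, 3, 7] / [4, 5] / [6];  Q = [1, 3, 5] / [2, 4] / [6]
  Insert 2 (step 7): P = [1, 2, 7] / [3, 5] / [4] / [6];  Q = [1, 3, 5] / [2, 4] / [6] / [7]
Final shape: (3, 2, 1, 1).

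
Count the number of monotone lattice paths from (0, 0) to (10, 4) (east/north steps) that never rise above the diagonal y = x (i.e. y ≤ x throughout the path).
Number of paths = 637

By the reflection principle (André's argument), the number of monotone paths to (10, 4) with n ≤ m that never go above y = x is C(14, 10) − C(14, 11) = 1001 − 364 = 637.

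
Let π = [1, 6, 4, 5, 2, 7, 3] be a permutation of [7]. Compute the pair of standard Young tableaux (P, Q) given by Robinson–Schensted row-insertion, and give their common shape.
P = [1, 2, 3, 7] / [4, 5] / [6];  Q = [1, 2, 4, 6] / [3, 7] / [5];  common shape = (4, 2, 1)

Row-insert the values π_1, π_2, … into P one at a time, bumping the leftmost entry strictly greater than the inserted value down to the next row. The recording tableau Q records, in position (i, j), the step at which that cell was added to P.
  Insert 1 (step 1): P = [1];  Q = [1]
  Insert 6 (step 2): P = [1, 6];  Q = [1, 2]
  Insert 4 (step 3): P = [1, 4] / [6];  Q = [1, 2] / [3]
  Insert 5 (step 4): P = [1, 4, 5] / [6];  Q = [1, 2, 4] / [3]
  Insert 2 (step 5): P = [1, 2, 5] / [4] / [6];  Q = [1, 2, 4] / [3] / [5]
  Insert 7 (step 6): P = [1, 2, 5, 7] / [4] / [6];  Q = [1, 2, 4, 6] / [3] / [5]
  Insert 3 (step 7): P = [1, 2, 3, 7] / [4, 5] / [6];  Q = [1, 2, 4, 6] / [3, 7] / [5]
Final shape: (4, 2, 1).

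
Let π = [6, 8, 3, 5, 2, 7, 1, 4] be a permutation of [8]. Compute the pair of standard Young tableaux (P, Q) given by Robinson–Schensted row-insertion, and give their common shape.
P = [1, 4, 7] / [2, 5] / [3, 8] / [6];  Q = [1, 2, 6] / [3, 4] / [5, 8] / [7];  common shape = (3, 2, 2, 1)

Row-insert the values π_1, π_2, … into P one at a time, bumping the leftmost entry strictly greater than the inserted value down to the next row. The recording tableau Q records, in position (i, j), the step at which that cell was added to P.
  Insert 6 (step 1): P = [6];  Q = [1]
  Insert 8 (step 2): P = [6, 8];  Q = [1, 2]
  Insert 3 (step 3): P = [3, 8] / [6];  Q = [1, 2] / [3]
  Insert 5 (step 4): P = [3, 5] / [6, 8];  Q = [1, 2] / [3, 4]
  Insert 2 (step 5): P = [2, 5] / [3, 8] / [6];  Q = [1, 2] / [3, 4] / [5]
  Insert 7 (step 6): P = [2, 5, 7] / [3, 8] / [6];  Q = [1, 2, 6] / [3, 4] / [5]
  Insert 1 (step 7): P = [1, 5, 7] / [2, 8] / [3] / [6];  Q = [1, 2, 6] / [3, 4] / [5] / [7]
  Insert 4 (step 8): P = [1, 4, 7] / [2, 5] / [3, 8] / [6];  Q = [1, 2, 6] / [3, 4] / [5, 8] / [7]
Final shape: (3, 2, 2, 1).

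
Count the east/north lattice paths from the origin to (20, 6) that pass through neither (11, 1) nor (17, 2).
Number of paths = 203161

Inclusion–exclusion. Total paths: C(26, 20) = 230230. Through P₁: C(12, 11)·C(14, 9) = 24024. Through P₂: C(19, 17)·C(7, 3) = 5985. Since P₁ is strictly southwest of P₂, a monotone path through both must visit P₁ then P₂; paths through both = C(12, 11)·C(7, 6)·C(7, 3) = 2940. Avoid both = 230230 − 24024 − 5985 + 2940 = 203161.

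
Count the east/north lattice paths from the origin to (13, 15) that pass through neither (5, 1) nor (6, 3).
Number of paths = 32197932

Inclusion–exclusion. Total paths: C(28, 13) = 37442160. Through P₁: C(6, 5)·C(22, 8) = 1918620. Through P₂: C(9, 6)·C(19, 7) = 4232592. Since P₁ is strictly southwest of P₂, a monotone path through both must visit P₁ then P₂; paths through both = C(6, 5)·C(3, 1)·C(19, 7) = 906984. Avoid both = 37442160 − 1918620 − 4232592 + 906984 = 32197932.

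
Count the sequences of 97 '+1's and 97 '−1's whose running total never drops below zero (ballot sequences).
C_97 = 14657929356129575437016877846657032761712954950899755100

These ballot sequences are counted by the Catalan number C_n = (1/(n + 1)) · C(2n, n). For n = 97: C_97 = (1/98) · C(194, 97) = 1436477076900698392827654028972389210647869585188175999800/98 = 14657929356129575437016877846657032761712954950899755100.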